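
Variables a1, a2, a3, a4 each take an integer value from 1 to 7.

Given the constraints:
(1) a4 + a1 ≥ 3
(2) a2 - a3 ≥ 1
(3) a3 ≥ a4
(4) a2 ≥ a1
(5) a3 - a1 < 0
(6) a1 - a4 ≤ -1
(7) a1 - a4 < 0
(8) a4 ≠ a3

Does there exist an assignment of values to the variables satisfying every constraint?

Constraints 3, 5, and 6 give a3 < a1, a1 < a4, a4 ≤ a3. Chaining: a3 < a1 < a4 ≤ a3, which forces a3 < a3 — impossible.

Unsatisfiable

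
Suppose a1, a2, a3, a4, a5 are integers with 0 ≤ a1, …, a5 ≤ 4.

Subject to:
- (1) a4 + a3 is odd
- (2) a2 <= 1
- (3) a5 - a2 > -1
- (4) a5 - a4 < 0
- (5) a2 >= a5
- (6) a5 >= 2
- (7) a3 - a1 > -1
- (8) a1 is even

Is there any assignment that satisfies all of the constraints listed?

From constraint 6: a5 ≥ 2. From constraints 2 and 5: a5 ≤ a2 and a2 ≤ 1, so a5 ≤ 1. But 1 < 2, so no value of a5 works.

Unsatisfiable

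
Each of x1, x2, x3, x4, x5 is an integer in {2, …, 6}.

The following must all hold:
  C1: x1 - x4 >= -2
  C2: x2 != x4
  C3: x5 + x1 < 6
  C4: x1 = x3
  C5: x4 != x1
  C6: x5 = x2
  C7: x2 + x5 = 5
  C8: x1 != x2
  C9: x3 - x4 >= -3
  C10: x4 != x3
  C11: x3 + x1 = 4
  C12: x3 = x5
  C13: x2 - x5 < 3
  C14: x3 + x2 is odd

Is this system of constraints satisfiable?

From constraints 4, 6, and 12, x1 = x3 = x5 = x2, so x1 = x2. But constraint 8 says x1 ≠ x2. Contradiction.

Unsatisfiable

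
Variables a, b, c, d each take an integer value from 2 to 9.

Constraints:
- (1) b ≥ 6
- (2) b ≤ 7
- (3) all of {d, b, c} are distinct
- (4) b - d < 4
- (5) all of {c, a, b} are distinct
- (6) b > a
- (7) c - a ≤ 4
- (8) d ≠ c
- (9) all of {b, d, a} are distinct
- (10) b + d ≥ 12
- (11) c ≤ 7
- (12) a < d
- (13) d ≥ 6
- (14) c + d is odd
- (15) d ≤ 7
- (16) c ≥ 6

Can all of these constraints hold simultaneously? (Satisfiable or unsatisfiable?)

Unsatisfiable

Constraints 1, 2, 11, 13, 15, and 16 confine each of d, b, c to the 2 values {6, 7}.
Constraint 3 requires all 3 of them to be distinct, but only 2 values are available — impossible by the pigeonhole principle.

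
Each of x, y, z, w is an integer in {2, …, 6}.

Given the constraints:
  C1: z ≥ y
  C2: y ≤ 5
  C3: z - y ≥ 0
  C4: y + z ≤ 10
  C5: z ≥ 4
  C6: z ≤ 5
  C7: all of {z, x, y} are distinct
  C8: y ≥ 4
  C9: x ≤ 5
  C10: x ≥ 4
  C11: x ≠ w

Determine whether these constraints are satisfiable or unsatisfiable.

Unsatisfiable

Constraints 2, 5, 6, 8, 9, and 10 confine each of z, x, y to the 2 values {4, 5}.
Constraint 7 requires all 3 of them to be distinct, but only 2 values are available — impossible by the pigeonhole principle.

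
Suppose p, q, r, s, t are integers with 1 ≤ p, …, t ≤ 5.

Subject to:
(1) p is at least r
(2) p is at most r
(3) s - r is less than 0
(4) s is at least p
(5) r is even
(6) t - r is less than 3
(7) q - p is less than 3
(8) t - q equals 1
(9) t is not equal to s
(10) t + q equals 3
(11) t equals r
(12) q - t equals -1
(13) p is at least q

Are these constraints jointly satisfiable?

Constraints 1, 3, and 4 give p ≤ s, s < r, r ≤ p. Chaining: p ≤ s < r ≤ p, which forces p < p — impossible.

Unsatisfiable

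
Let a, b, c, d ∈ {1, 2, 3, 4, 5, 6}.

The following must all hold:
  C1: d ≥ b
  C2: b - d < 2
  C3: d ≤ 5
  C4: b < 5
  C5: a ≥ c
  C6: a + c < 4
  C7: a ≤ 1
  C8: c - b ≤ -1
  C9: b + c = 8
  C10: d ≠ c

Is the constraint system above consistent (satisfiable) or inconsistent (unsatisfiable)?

Unsatisfiable

From constraints 1 and 3: b ≤ d ≤ 5. From constraints 5 and 7: c ≤ a ≤ 1. Hence b + c ≤ 6. But constraint 9 requires b + c = 8, and 8 > 6. Contradiction.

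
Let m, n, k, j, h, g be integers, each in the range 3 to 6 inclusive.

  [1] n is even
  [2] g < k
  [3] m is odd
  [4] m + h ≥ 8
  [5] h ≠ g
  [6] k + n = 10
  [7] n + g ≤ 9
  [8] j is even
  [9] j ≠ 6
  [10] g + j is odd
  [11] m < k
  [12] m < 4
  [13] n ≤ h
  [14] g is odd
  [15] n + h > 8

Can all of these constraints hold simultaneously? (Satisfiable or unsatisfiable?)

Satisfiable

Take m = 3, n = 4, k = 6, j = 4, h = 6, g = 3. Then constraint 4: m + h = 9; constraint 6: k + n = 10; constraint 7: n + g = 7, and every other listed constraint is also met.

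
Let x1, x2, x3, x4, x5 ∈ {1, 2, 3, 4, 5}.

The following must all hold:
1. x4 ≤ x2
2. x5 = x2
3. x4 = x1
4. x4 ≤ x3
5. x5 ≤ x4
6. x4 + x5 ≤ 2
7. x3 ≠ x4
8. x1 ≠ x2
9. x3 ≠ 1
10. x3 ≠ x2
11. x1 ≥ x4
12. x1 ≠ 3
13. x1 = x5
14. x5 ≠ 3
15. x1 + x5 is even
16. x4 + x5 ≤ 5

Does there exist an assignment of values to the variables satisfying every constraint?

Unsatisfiable

From constraints 2 and 13, x1 = x5 = x2, so x1 = x2. But constraint 8 says x1 ≠ x2. Contradiction.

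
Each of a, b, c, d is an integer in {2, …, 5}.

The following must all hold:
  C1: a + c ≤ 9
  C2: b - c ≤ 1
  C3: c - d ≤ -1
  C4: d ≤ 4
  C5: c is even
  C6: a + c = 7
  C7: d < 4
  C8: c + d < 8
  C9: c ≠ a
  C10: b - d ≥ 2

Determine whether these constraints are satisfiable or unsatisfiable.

Unsatisfiable

Constraints 2, 3, and 10 give d − c ≥ 1, c − b ≥ -1, b − d ≥ 2.
Adding all 3 inequalities: the left sides telescope to 0, and the right sides sum to 1 + (-1) + 2 = 2. So 0 ≥ 2, which is false.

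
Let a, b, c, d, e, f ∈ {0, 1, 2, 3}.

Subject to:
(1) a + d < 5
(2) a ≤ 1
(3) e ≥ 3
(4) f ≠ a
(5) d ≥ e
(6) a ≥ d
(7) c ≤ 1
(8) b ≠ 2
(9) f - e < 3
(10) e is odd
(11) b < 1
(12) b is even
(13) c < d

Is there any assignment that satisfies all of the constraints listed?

From constraints 3 and 5: d ≥ e and e ≥ 3, so d ≥ 3. From constraints 2 and 6: d ≤ a and a ≤ 1, so d ≤ 1. But 1 < 3, so no value of d works.

Unsatisfiable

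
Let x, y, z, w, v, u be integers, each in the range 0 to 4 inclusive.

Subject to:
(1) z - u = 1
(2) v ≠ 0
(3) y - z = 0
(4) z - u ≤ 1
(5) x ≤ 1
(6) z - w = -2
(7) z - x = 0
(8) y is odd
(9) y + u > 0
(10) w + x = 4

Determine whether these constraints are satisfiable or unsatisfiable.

Satisfiable

Take x = 1, y = 1, z = 1, w = 3, v = 1, u = 0. Then constraint 1: z - u = 1; constraint 3: y - z = 0, and every other listed constraint is also met.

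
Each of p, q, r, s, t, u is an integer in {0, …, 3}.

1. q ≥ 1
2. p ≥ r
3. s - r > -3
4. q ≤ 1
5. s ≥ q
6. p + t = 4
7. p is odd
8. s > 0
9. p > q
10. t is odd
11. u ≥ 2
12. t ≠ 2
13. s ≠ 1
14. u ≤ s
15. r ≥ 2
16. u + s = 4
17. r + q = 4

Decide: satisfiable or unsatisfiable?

One satisfying assignment is p = 3, q = 1, r = 3, s = 2, t = 1, u = 2.
For the less obvious constraints — constraint 3: s - r = -1; constraint 6: p + t = 4 — and the others hold by inspection.

Satisfiable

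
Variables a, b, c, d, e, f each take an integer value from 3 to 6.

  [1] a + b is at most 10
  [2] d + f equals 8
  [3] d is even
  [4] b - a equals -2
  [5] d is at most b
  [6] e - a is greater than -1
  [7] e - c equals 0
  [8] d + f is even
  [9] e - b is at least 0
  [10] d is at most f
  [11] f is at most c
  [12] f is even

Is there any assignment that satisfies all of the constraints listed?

One satisfying assignment is a = 6, b = 4, c = 6, d = 4, e = 6, f = 4.
For the less obvious constraints — constraint 1: a + b = 10; constraint 2: d + f = 8 — and the others hold by inspection.

Satisfiable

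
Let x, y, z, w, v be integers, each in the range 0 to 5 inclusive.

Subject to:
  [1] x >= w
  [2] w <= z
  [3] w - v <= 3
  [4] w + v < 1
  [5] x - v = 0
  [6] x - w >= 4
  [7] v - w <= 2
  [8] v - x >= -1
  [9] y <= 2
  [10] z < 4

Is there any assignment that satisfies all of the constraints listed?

Unsatisfiable

Constraints 6, 7, and 8 give w − v ≥ -2, v − x ≥ -1, x − w ≥ 4.
Adding all 3 inequalities: the left sides telescope to 0, and the right sides sum to (-2) + (-1) + 4 = 1. So 0 ≥ 1, which is false.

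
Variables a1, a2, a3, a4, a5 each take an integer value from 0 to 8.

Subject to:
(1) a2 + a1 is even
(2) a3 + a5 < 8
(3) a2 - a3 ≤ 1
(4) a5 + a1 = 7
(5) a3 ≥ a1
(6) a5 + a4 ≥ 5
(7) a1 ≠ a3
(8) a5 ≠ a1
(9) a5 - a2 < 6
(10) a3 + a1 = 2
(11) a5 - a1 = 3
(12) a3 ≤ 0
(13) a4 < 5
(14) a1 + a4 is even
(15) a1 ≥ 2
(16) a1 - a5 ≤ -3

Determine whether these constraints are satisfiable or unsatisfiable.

From constraints 5 and 15: a3 ≥ a1 and a1 ≥ 2, so a3 ≥ 2. From constraint 12: a3 ≤ 0. But 0 < 2, so no value of a3 works.

Unsatisfiable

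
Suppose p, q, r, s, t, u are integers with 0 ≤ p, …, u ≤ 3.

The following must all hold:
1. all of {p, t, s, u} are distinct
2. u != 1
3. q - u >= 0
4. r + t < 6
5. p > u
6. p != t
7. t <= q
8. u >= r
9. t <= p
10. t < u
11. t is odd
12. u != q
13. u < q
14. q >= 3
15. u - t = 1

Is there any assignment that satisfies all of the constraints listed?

Satisfiable

Try p = 3, q = 3, r = 2, s = 0, t = 1, u = 2.
Check constraint 3: q - u = 1; constraint 4: r + t = 3; constraint 15: u - t = 1. The remaining constraints are straightforward to verify.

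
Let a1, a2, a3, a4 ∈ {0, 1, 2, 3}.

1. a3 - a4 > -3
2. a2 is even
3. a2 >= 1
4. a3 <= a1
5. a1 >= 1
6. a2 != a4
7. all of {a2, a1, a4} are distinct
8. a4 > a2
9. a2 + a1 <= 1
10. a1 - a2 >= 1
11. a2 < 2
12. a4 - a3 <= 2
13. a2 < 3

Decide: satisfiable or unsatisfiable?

From constraint 3: a2 ≥ 1. From constraint 5: a1 ≥ 1. Hence a2 + a1 ≥ 2. But constraint 9 requires a2 + a1 ≤ 1, and 1 < 2. Contradiction.

Unsatisfiable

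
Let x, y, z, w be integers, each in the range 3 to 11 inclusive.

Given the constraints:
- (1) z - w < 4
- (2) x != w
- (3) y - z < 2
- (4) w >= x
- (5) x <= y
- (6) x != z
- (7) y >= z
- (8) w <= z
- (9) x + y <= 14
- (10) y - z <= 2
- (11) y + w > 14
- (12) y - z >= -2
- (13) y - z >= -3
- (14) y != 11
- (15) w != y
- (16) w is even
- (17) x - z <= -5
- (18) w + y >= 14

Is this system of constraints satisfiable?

One satisfying assignment is x = 3, y = 9, z = 9, w = 8.
For the less obvious constraints — constraint 1: z - w = 1; constraint 3: y - z = 0; constraint 9: x + y = 12 — and the others hold by inspection.

Satisfiable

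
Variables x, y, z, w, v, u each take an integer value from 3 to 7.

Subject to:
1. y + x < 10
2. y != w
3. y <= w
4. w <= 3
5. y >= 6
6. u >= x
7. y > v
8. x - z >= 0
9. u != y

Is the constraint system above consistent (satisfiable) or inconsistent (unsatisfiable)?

From constraints 3 and 5: w ≥ y and y ≥ 6, so w ≥ 6. From constraint 4: w ≤ 3. But 3 < 6, so no value of w works.

Unsatisfiable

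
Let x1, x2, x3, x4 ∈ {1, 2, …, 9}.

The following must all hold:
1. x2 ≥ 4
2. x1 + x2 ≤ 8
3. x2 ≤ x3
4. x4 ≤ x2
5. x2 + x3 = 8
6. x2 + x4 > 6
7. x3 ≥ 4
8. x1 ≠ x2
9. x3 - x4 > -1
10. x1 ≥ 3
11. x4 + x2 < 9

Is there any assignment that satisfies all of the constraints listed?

Satisfiable

One satisfying assignment is x1 = 3, x2 = 4, x3 = 4, x4 = 4.
For the less obvious constraints — constraint 2: x1 + x2 = 7; constraint 5: x2 + x3 = 8 — and the others hold by inspection.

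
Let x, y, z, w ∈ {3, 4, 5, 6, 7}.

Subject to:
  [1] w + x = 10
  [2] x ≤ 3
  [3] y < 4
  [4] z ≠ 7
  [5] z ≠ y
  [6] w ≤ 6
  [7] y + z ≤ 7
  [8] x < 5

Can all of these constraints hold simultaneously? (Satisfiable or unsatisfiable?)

From constraint 6: w ≤ 6. From constraint 2: x ≤ 3. Hence w + x ≤ 9. But constraint 1 requires w + x = 10, and 10 > 9. Contradiction.

Unsatisfiable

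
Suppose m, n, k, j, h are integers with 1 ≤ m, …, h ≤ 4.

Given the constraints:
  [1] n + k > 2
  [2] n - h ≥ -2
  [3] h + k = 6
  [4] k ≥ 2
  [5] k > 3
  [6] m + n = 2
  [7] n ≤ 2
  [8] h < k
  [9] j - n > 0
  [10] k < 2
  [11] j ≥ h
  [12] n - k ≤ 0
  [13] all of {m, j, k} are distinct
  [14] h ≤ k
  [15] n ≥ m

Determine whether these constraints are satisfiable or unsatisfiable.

From constraint 5: k ≥ 4. From constraint 10: k ≤ 1. But 1 < 4, so no value of k works.

Unsatisfiable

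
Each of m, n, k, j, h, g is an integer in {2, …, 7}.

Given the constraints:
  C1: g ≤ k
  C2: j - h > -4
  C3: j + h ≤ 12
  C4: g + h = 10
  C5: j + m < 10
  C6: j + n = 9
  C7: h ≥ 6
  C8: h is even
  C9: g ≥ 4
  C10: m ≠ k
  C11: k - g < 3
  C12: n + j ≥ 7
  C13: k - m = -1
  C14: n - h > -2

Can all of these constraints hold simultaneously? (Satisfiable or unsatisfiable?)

Satisfiable

One satisfying assignment is m = 6, n = 6, k = 5, j = 3, h = 6, g = 4.
For the less obvious constraints — constraint 2: j - h = -3; constraint 3: j + h = 9; constraint 4: g + h = 10 — and the others hold by inspection.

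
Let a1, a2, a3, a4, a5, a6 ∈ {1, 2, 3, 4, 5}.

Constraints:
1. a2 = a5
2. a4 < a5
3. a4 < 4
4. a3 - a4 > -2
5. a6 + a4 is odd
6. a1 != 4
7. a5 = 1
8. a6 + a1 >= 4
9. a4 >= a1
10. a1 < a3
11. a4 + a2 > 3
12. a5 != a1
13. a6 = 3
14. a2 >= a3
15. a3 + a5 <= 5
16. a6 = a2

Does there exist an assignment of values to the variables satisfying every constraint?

Constraint 13 fixes a6 = 3 and constraint 7 fixes a5 = 1. Constraints 1 and 16 give a6 = a2 = a5, so a6 = a5. But 3 ≠ 1 — contradiction.

Unsatisfiable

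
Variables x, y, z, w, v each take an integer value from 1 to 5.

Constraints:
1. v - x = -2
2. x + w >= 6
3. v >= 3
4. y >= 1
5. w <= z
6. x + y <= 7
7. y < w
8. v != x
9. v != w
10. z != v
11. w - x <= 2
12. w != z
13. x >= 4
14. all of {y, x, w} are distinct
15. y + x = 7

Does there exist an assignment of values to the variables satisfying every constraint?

Satisfiable

One satisfying assignment is x = 5, y = 2, z = 5, w = 4, v = 3.
For the less obvious constraints — constraint 1: v - x = -2; constraint 2: x + w = 9; constraint 6: x + y = 7 — and the others hold by inspection.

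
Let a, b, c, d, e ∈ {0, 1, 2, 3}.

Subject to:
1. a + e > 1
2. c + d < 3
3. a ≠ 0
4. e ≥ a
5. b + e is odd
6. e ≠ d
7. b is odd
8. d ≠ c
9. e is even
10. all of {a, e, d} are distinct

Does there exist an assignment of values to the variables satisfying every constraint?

Satisfiable

Take a = 1, b = 1, c = 2, d = 0, e = 2. Then constraint 1: a + e = 3; constraint 2: c + d = 2; constraint 10: values 1, 2, 0 are distinct, and every other listed constraint is also met.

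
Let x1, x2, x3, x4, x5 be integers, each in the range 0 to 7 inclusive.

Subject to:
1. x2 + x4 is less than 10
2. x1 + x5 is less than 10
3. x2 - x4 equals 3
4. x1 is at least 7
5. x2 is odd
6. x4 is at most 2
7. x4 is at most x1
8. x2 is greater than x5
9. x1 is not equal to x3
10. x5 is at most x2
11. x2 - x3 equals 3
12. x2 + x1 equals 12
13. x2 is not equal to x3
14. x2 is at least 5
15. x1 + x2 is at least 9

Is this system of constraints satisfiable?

Take x1 = 7, x2 = 5, x3 = 2, x4 = 2, x5 = 0. Then constraint 1: x2 + x4 = 7; constraint 2: x1 + x5 = 7, and every other listed constraint is also met.

Satisfiable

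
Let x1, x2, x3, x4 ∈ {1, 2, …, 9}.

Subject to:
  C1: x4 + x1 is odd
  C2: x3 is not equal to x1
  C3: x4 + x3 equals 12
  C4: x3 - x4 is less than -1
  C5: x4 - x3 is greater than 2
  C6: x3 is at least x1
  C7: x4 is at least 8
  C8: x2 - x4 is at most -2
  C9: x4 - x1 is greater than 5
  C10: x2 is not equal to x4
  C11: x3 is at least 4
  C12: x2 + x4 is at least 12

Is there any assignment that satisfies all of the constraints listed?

Setting (x1, x2, x3, x4) = (1, 6, 4, 8) satisfies everything: constraint 3: x4 + x3 = 12; constraint 4: x3 - x4 = -4, and the others follow.

Satisfiable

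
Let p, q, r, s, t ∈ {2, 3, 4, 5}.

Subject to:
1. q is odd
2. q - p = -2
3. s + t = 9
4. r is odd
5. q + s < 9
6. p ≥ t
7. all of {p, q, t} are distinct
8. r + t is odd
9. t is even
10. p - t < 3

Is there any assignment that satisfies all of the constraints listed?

Setting (p, q, r, s, t) = (5, 3, 5, 5, 4) satisfies everything: constraint 2: q - p = -2; constraint 3: s + t = 9; constraint 5: q + s = 8, and the others follow.

Satisfiable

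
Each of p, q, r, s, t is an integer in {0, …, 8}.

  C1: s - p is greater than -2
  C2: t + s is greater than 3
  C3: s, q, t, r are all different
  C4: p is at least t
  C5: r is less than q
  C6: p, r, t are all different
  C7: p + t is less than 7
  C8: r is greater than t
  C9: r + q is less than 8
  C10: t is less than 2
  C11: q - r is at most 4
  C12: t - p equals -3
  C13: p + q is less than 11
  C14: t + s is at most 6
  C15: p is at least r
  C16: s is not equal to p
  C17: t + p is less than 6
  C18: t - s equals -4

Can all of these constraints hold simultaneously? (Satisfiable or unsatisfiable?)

Take p = 4, q = 4, r = 2, s = 5, t = 1. Then constraint 1: s - p = 1; constraint 2: t + s = 6; constraint 7: p + t = 5, and every other listed constraint is also met.

Satisfiable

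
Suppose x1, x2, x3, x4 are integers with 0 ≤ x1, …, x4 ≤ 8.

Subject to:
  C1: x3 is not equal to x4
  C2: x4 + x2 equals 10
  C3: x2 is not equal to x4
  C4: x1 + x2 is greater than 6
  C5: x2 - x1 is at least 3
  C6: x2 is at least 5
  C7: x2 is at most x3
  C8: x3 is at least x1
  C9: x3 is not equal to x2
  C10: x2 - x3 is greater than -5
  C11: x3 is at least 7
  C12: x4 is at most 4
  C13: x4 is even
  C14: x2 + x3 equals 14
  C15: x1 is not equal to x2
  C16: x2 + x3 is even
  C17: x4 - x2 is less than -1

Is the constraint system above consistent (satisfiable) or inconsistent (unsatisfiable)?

Try x1 = 2, x2 = 6, x3 = 8, x4 = 4.
Check constraint 2: x4 + x2 = 10; constraint 4: x1 + x2 = 8. The remaining constraints are straightforward to verify.

Satisfiable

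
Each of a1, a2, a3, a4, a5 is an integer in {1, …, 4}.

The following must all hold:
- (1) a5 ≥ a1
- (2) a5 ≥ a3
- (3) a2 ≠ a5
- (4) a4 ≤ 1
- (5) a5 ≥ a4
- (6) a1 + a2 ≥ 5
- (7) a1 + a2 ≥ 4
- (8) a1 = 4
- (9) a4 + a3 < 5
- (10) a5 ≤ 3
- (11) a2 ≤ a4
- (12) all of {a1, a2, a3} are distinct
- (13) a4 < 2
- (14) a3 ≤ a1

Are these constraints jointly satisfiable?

From constraints 1 and 10: a1 ≤ a5 ≤ 3. From constraints 4 and 11: a2 ≤ a4 ≤ 1. Hence a1 + a2 ≤ 4. But constraint 6 requires a1 + a2 ≥ 5, and 5 > 4. Contradiction.

Unsatisfiable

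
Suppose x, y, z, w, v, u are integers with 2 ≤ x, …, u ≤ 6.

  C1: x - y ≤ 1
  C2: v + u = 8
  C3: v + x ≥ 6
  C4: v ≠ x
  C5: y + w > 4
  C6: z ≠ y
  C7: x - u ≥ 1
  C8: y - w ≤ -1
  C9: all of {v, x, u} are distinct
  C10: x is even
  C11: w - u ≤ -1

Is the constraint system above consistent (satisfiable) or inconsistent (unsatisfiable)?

Unsatisfiable

Constraints 1, 7, 8, and 11 give w − y ≥ 1, y − x ≥ -1, x − u ≥ 1, u − w ≥ 1.
Adding all 4 inequalities: the left sides telescope to 0, and the right sides sum to 1 + (-1) + 1 + 1 = 2. So 0 ≥ 2, which is false.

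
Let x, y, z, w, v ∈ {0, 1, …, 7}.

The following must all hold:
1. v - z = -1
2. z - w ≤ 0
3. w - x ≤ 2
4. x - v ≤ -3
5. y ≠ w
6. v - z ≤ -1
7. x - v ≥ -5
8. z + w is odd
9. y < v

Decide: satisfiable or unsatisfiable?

Constraints 2, 3, 4, and 6 give x − w ≥ -2, w − z ≥ 0, z − v ≥ 1, v − x ≥ 3.
Adding all 4 inequalities: the left sides telescope to 0, and the right sides sum to (-2) + 0 + 1 + 3 = 2. So 0 ≥ 2, which is false.

Unsatisfiable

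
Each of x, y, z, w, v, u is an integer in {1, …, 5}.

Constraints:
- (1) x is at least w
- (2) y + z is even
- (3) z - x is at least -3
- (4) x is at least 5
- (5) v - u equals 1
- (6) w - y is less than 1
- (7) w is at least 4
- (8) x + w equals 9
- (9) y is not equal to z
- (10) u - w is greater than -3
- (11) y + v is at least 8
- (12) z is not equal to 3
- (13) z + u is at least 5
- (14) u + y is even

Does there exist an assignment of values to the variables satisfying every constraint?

Satisfiable

Try x = 5, y = 4, z = 2, w = 4, v = 5, u = 4.
Check constraint 3: z - x = -3; constraint 5: v - u = 1; constraint 6: w - y = 0. The remaining constraints are straightforward to verify.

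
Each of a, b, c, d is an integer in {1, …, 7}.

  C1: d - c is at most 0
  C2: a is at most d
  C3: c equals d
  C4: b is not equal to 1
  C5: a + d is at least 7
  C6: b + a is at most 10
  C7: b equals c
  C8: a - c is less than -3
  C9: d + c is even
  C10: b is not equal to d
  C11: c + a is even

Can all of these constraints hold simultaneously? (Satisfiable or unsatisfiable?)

From constraints 3 and 7, b = c = d, so b = d. But constraint 10 says b ≠ d. Contradiction.

Unsatisfiable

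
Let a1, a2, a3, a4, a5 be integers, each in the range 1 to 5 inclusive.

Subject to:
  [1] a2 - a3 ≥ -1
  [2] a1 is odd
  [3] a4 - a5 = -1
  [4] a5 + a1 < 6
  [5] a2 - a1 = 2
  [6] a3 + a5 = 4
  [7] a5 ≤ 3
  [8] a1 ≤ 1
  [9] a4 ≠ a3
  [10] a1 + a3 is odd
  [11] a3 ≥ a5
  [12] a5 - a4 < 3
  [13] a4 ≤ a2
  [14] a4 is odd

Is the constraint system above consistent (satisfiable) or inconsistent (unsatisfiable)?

Try a1 = 1, a2 = 3, a3 = 2, a4 = 1, a5 = 2.
Check constraint 1: a2 - a3 = 1; constraint 3: a4 - a5 = -1. The remaining constraints are straightforward to verify.

Satisfiable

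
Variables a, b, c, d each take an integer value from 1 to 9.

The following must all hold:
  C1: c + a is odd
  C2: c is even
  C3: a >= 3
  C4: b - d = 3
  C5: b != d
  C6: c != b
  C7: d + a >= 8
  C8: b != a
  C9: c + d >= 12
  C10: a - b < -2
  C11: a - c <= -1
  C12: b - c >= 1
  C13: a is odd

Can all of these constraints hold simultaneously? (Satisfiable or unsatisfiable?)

Satisfiable

Setting (a, b, c, d) = (5, 9, 6, 6) satisfies everything: constraint 4: b - d = 3; constraint 7: d + a = 11, and the others follow.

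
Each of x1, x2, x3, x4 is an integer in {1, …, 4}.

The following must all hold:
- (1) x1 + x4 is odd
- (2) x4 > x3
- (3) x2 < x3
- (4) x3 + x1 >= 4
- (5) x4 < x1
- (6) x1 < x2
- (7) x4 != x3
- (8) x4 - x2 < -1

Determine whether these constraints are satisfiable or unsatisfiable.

Constraints 2, 3, 5, and 6 give x2 < x3, x3 < x4, x4 < x1, x1 < x2. Chaining: x2 < x3 < x4 < x1 < x2, which forces x2 < x2 — impossible.

Unsatisfiable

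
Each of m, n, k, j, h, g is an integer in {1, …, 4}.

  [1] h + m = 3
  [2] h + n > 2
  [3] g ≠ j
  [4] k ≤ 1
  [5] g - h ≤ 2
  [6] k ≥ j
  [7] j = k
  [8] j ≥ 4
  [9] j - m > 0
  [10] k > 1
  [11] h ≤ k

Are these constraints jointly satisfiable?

From constraints 6 and 8: k ≥ j and j ≥ 4, so k ≥ 4. From constraint 4: k ≤ 1. But 1 < 4, so no value of k works.

Unsatisfiable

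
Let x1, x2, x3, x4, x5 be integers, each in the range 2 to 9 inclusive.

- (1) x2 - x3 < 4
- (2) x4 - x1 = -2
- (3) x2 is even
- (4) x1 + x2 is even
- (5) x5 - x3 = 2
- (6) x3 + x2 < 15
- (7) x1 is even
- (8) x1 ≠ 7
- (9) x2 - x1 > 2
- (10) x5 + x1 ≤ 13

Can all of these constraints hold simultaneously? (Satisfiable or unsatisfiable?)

Satisfiable

Try x1 = 4, x2 = 8, x3 = 6, x4 = 2, x5 = 8.
Check constraint 1: x2 - x3 = 2; constraint 2: x4 - x1 = -2; constraint 5: x5 - x3 = 2. The remaining constraints are straightforward to verify.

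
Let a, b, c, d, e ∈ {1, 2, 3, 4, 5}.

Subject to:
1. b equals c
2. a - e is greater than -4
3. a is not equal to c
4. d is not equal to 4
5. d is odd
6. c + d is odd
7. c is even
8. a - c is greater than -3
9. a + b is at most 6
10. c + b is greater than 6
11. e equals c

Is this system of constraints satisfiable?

Satisfiable

Try a = 2, b = 4, c = 4, d = 1, e = 4.
Check constraint 2: a - e = -2; constraint 8: a - c = -2; constraint 9: a + b = 6. The remaining constraints are straightforward to verify.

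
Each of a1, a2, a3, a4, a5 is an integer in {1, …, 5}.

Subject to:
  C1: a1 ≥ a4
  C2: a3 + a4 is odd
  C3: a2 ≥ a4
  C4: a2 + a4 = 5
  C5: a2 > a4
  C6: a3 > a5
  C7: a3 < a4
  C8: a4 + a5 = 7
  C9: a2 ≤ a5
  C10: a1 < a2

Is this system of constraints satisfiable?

Unsatisfiable

Constraints 1, 6, 7, 9, and 10 give a3 < a4, a4 ≤ a1, a1 < a2, a2 ≤ a5, a5 < a3. Chaining: a3 < a4 ≤ a1 < a2 ≤ a5 < a3, which forces a3 < a3 — impossible.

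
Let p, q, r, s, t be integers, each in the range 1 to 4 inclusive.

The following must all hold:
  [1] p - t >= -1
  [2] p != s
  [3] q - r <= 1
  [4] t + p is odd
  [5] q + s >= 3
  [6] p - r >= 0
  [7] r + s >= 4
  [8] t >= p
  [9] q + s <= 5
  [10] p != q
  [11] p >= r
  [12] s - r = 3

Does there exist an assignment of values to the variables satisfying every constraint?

Setting (p, q, r, s, t) = (3, 1, 1, 4, 4) satisfies everything: constraint 1: p - t = -1; constraint 3: q - r = 0, and the others follow.

Satisfiable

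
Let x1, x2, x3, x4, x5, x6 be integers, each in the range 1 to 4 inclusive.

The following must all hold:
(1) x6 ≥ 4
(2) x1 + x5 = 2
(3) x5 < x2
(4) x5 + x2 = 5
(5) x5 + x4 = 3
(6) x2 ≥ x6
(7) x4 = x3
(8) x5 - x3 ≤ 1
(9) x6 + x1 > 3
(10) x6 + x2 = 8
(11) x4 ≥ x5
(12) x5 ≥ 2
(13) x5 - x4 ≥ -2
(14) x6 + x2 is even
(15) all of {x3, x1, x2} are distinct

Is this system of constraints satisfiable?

From constraint 12: x5 ≥ 2. From constraints 1 and 6: x2 ≥ x6 ≥ 4. Hence x5 + x2 ≥ 6. But constraint 4 requires x5 + x2 = 5, and 5 < 6. Contradiction.

Unsatisfiable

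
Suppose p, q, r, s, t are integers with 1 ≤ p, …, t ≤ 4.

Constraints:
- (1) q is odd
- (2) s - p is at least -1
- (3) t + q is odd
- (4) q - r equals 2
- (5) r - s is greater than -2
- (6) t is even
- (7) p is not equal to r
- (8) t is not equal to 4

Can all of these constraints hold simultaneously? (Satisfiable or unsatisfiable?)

Satisfiable

Take p = 2, q = 3, r = 1, s = 2, t = 2. Then constraint 2: s - p = 0; constraint 4: q - r = 2; constraint 5: r - s = -1, and every other listed constraint is also met.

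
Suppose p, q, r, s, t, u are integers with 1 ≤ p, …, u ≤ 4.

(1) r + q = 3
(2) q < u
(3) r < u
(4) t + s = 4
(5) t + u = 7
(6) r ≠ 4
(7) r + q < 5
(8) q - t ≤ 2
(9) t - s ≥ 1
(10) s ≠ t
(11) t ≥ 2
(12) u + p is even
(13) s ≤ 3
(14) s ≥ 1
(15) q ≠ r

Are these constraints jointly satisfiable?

Satisfiable

Setting (p, q, r, s, t, u) = (2, 2, 1, 1, 3, 4) satisfies everything: constraint 1: r + q = 3; constraint 4: t + s = 4, and the others follow.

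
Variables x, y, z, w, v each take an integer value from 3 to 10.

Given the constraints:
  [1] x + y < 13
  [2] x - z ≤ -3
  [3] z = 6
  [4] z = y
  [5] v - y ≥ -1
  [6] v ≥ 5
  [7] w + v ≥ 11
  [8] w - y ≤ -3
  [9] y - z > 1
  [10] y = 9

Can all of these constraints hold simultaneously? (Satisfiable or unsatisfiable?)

Constraint 3 fixes z = 6 and constraint 10 fixes y = 9, but constraint 4 requires z = y. Since 6 ≠ 9, contradiction.

Unsatisfiable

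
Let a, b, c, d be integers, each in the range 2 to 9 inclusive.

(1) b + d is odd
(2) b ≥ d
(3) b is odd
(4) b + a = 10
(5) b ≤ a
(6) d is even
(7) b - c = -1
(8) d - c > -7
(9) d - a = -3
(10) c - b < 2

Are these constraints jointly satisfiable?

Satisfiable

The assignment a = 5, b = 5, c = 6, d = 2 works:
  constraint 4 holds since b + a = 10.
  constraint 7 holds since b - c = -1.
  constraint 8 holds since d - c = -4.
The rest check out directly.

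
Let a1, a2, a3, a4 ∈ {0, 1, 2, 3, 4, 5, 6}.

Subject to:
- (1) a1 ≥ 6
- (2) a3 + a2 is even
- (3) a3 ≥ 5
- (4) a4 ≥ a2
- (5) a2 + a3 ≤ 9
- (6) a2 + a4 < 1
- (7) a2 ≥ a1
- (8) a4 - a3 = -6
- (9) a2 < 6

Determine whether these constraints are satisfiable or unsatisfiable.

Unsatisfiable

From constraints 1 and 7: a2 ≥ a1 ≥ 6. From constraint 3: a3 ≥ 5. Hence a2 + a3 ≥ 11. But constraint 5 requires a2 + a3 ≤ 9, and 9 < 11. Contradiction.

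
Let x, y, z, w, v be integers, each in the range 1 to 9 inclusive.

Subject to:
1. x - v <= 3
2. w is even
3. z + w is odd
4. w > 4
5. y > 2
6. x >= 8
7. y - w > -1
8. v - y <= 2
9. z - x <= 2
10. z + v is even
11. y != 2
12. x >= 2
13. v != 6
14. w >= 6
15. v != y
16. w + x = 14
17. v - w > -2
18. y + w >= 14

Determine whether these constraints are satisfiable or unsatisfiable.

Satisfiable

Try x = 8, y = 8, z = 7, w = 6, v = 7.
Check constraint 1: x - v = 1; constraint 7: y - w = 2; constraint 8: v - y = -1. The remaining constraints are straightforward to verify.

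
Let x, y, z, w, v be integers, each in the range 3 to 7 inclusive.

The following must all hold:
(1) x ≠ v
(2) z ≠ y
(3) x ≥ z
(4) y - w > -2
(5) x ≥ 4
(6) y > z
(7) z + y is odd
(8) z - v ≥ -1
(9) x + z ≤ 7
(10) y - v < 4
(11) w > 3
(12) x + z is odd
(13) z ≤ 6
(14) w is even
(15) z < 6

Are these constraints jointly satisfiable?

Satisfiable

One satisfying assignment is x = 4, y = 4, z = 3, w = 4, v = 3.
For the less obvious constraints — constraint 4: y - w = 0; constraint 8: z - v = 0 — and the others hold by inspection.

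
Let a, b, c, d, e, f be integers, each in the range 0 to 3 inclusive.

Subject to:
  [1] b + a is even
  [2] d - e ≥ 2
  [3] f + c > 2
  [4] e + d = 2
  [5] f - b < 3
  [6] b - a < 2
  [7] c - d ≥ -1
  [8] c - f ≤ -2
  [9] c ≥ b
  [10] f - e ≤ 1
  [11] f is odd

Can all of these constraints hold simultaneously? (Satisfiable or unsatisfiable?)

Unsatisfiable

Constraints 2, 7, 8, and 10 give e − f ≥ -1, f − c ≥ 2, c − d ≥ -1, d − e ≥ 2.
Adding all 4 inequalities: the left sides telescope to 0, and the right sides sum to (-1) + 2 + (-1) + 2 = 2. So 0 ≥ 2, which is false.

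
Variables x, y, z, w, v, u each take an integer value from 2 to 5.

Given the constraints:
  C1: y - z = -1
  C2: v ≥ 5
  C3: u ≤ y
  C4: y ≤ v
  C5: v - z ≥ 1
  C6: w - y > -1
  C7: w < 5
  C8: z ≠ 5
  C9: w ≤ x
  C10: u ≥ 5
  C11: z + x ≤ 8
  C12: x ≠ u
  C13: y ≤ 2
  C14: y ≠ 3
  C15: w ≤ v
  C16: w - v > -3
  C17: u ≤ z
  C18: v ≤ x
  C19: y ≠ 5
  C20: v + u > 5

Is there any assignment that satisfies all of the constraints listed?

Unsatisfiable

From constraints 10 and 17: z ≥ u ≥ 5. From constraints 2 and 18: x ≥ v ≥ 5. Hence z + x ≥ 10. But constraint 11 requires z + x ≤ 8, and 8 < 10. Contradiction.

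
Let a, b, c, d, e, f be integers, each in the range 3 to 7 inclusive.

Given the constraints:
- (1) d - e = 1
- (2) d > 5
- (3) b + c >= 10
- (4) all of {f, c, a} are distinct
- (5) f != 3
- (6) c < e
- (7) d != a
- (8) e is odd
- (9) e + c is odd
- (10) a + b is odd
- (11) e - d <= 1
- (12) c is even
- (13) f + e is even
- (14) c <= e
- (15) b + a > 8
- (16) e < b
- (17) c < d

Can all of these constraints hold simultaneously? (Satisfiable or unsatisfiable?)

Take a = 3, b = 6, c = 4, d = 6, e = 5, f = 5. Then constraint 1: d - e = 1; constraint 3: b + c = 10; constraint 11: e - d = -1, and every other listed constraint is also met.

Satisfiable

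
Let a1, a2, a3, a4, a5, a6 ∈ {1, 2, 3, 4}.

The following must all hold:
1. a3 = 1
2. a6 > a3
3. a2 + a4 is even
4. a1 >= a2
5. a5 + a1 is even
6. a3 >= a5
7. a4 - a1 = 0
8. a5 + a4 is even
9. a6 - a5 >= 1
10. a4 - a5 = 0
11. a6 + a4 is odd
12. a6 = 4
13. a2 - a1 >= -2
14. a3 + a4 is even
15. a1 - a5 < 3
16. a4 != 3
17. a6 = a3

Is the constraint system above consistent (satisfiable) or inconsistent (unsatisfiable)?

Constraint 12 fixes a6 = 4 and constraint 1 fixes a3 = 1, but constraint 17 requires a6 = a3. Since 4 ≠ 1, contradiction.

Unsatisfiable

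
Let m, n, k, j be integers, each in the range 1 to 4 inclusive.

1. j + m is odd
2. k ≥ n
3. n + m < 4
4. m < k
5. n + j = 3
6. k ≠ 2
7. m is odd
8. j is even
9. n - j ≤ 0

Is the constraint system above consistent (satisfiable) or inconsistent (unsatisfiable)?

Satisfiable

Take m = 1, n = 1, k = 4, j = 2. Then constraint 3: n + m = 2; constraint 5: n + j = 3; constraint 9: n - j = -1, and every other listed constraint is also met.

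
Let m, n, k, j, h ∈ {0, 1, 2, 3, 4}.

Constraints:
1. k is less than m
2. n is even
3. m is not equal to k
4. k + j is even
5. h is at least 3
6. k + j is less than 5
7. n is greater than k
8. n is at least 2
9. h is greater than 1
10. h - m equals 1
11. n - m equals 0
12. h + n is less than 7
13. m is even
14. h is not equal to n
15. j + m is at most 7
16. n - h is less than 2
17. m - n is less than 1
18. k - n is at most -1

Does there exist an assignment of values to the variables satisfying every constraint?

Setting (m, n, k, j, h) = (2, 2, 0, 2, 3) satisfies everything: constraint 6: k + j = 2; constraint 10: h - m = 1; constraint 11: n - m = 0, and the others follow.

Satisfiable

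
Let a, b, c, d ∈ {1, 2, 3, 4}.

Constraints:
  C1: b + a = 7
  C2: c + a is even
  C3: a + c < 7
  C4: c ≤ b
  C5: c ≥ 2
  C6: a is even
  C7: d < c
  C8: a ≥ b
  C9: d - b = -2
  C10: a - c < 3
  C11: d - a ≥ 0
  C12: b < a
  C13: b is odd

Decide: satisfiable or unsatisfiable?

Unsatisfiable

Constraints 4, 7, 11, and 12 give c ≤ b, b < a, a ≤ d, d < c. Chaining: c ≤ b < a ≤ d < c, which forces c < c — impossible.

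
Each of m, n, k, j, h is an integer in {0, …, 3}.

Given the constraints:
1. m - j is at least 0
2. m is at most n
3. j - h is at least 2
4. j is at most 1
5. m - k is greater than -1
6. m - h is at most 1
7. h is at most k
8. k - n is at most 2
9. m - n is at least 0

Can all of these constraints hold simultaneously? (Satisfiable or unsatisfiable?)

Unsatisfiable

Constraints 1, 3, and 6 give h − m ≥ -1, m − j ≥ 0, j − h ≥ 2.
Adding all 3 inequalities: the left sides telescope to 0, and the right sides sum to (-1) + 0 + 2 = 1. So 0 ≥ 1, which is false.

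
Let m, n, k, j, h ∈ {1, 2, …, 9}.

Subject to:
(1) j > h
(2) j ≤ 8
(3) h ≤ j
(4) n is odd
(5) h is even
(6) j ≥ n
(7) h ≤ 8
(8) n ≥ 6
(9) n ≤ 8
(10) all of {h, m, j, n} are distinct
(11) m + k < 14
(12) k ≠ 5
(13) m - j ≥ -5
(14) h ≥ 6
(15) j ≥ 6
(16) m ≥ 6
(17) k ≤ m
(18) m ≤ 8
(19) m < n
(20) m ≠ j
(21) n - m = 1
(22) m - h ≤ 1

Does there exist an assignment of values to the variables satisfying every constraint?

Constraints 2, 7, 8, 9, 14, 15, 16, and 18 confine each of h, m, j, n to the 3 values {6, …, 8}.
Constraint 10 requires all 4 of them to be distinct, but only 3 values are available — impossible by the pigeonhole principle.

Unsatisfiable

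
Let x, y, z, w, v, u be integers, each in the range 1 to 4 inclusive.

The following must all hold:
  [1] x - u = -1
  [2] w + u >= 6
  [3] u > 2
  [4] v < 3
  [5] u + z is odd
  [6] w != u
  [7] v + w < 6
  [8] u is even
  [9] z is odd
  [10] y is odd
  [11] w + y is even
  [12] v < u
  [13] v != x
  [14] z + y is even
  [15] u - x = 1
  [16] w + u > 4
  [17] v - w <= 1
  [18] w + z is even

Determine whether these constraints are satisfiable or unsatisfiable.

Satisfiable

Setting (x, y, z, w, v, u) = (3, 3, 1, 3, 1, 4) satisfies everything: constraint 1: x - u = -1; constraint 2: w + u = 7, and the others follow.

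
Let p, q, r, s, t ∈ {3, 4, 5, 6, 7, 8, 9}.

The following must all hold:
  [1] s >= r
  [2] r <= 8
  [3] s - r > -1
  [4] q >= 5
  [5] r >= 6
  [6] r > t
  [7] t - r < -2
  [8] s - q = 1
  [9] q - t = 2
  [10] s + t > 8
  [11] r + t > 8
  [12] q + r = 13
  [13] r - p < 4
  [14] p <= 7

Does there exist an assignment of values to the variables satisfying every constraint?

One satisfying assignment is p = 6, q = 6, r = 7, s = 7, t = 4.
For the less obvious constraints — constraint 3: s - r = 0; constraint 7: t - r = -3; constraint 8: s - q = 1 — and the others hold by inspection.

Satisfiable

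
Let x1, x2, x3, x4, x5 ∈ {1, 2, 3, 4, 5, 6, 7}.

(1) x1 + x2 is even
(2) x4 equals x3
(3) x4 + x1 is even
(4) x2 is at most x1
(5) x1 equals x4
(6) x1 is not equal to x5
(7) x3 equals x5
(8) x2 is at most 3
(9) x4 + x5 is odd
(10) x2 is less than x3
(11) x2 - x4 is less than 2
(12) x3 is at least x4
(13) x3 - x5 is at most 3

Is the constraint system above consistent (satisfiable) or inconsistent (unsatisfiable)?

Unsatisfiable

From constraints 2, 5, and 7, x1 = x4 = x3 = x5, so x1 = x5. But constraint 6 says x1 ≠ x5. Contradiction.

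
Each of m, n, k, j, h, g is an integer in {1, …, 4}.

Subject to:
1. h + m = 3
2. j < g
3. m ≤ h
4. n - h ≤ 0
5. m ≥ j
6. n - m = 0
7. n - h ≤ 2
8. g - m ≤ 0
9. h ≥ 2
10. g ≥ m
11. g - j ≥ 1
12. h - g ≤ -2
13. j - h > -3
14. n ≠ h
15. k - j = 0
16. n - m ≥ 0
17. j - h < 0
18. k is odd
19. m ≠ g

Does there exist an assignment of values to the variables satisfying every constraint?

Constraints 4, 8, 12, and 16 give n − m ≥ 0, m − g ≥ 0, g − h ≥ 2, h − n ≥ 0.
Adding all 4 inequalities: the left sides telescope to 0, and the right sides sum to 0 + 0 + 2 + 0 = 2. So 0 ≥ 2, which is false.

Unsatisfiable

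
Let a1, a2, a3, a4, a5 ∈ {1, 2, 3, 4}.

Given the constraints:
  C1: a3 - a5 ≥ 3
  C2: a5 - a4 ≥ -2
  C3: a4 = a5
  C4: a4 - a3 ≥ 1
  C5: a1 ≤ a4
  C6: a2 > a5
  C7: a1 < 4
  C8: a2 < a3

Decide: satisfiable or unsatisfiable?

Constraints 1, 2, and 4 give a5 − a4 ≥ -2, a4 − a3 ≥ 1, a3 − a5 ≥ 3.
Adding all 3 inequalities: the left sides telescope to 0, and the right sides sum to (-2) + 1 + 3 = 2. So 0 ≥ 2, which is false.

Unsatisfiable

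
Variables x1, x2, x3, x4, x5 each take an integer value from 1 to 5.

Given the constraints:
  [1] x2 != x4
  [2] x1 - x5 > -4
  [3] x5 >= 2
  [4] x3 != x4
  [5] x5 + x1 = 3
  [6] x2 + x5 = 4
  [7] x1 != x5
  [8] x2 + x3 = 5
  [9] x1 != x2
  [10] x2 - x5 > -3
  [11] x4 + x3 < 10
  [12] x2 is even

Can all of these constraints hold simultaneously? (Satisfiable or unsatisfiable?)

Try x1 = 1, x2 = 2, x3 = 3, x4 = 5, x5 = 2.
Check constraint 2: x1 - x5 = -1; constraint 5: x5 + x1 = 3. The remaining constraints are straightforward to verify.

Satisfiable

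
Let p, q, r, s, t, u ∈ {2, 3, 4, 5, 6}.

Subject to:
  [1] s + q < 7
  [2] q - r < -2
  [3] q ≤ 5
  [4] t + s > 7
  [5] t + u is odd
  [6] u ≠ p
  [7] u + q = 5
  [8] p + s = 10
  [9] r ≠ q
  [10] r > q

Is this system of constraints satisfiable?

Setting (p, q, r, s, t, u) = (6, 2, 5, 4, 4, 3) satisfies everything: constraint 1: s + q = 6; constraint 2: q - r = -3; constraint 4: t + s = 8, and the others follow.

Satisfiable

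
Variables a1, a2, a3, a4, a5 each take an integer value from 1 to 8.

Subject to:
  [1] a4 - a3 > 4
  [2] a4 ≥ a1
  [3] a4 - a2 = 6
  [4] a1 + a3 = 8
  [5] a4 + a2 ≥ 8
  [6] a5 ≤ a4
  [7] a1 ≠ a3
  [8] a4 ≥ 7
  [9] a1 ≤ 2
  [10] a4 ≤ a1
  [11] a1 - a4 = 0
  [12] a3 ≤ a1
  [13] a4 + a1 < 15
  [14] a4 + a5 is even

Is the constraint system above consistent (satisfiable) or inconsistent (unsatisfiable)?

Unsatisfiable

From constraints 8 and 10: a1 ≥ a4 and a4 ≥ 7, so a1 ≥ 7. From constraint 9: a1 ≤ 2. But 2 < 7, so no value of a1 works.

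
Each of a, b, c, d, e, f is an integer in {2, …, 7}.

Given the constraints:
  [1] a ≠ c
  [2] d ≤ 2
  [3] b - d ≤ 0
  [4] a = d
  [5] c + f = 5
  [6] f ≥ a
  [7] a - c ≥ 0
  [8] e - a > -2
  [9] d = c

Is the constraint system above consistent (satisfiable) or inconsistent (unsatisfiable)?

From constraints 4 and 9, a = d = c, so a = c. But constraint 1 says a ≠ c. Contradiction.

Unsatisfiable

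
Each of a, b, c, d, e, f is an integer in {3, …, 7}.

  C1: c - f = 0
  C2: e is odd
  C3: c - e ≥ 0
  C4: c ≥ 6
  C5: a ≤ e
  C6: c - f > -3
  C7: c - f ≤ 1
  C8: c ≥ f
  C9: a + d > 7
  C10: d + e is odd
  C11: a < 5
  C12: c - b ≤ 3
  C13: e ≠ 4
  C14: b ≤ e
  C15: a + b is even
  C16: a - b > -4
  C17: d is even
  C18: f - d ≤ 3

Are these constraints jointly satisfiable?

Try a = 4, b = 6, c = 7, d = 4, e = 7, f = 7.
Check constraint 1: c - f = 0; constraint 3: c - e = 0; constraint 6: c - f = 0. The remaining constraints are straightforward to verify.

Satisfiable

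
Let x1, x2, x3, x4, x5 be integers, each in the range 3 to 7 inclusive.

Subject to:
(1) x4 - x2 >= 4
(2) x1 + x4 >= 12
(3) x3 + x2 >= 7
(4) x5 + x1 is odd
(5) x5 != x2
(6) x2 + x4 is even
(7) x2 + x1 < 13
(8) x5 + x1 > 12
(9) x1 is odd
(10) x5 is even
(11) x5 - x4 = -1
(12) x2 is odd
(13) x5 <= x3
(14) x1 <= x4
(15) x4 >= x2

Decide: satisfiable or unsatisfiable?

Satisfiable

The assignment x1 = 7, x2 = 3, x3 = 7, x4 = 7, x5 = 6 works:
  constraint 1 holds since x4 - x2 = 4.
  constraint 2 holds since x1 + x4 = 14.
  constraint 3 holds since x3 + x2 = 10.
The rest check out directly.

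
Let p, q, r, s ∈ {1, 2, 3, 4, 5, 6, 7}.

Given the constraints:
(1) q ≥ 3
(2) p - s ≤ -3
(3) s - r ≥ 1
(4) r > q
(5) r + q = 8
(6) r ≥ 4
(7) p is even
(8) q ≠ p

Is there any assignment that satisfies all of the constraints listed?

Satisfiable

Try p = 2, q = 3, r = 5, s = 6.
Check constraint 2: p - s = -4; constraint 3: s - r = 1. The remaining constraints are straightforward to verify.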